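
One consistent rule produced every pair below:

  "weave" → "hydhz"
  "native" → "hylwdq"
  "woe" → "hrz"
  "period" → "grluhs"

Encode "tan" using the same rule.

The output letters match the input read backwards, each shifted +3: weave reversed is evaew. Two steps: reverse the string, then apply a Caesar shift of +3.
On tan: reverse → nat; then shift: n+3=q, a+3=d, t+3=w.

qdw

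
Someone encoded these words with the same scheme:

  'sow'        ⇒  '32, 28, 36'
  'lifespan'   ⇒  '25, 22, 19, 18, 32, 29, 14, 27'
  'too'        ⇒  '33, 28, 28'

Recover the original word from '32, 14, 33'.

s is letter #19 and maps to 32: an offset of 13. Each letter is replaced by its alphabet position (a=1..z=26) + 13.
Undoing it on 32, 14, 33: 32→(32−13)÷1=19=s, 14→(14−13)÷1=1=a, 33→(33−13)÷1=20=t.

sat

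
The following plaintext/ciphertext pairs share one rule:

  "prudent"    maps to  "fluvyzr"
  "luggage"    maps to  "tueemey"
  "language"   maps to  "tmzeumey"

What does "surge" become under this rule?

ouley

Treating letters as 0–25, the rule is x ↦ 3x + 12 (mod 26).
For surge: s(18)→3·18+12≡14=o; u(20)→3·20+12≡20=u; r(17)→3·17+12≡11=l; g(6)→3·6+12≡4=e; e(4)→3·4+12≡24=y (all mod 26).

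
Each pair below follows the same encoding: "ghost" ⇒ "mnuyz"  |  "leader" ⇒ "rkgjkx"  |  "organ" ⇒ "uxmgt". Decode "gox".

air

Compare letters: g→m is +6, h→n is +6, o→u is +6 — a constant shift. It's a constant shift of +6 (ROT6).
Reversing it on gox: g−6=a, o−6=i, x−6=r.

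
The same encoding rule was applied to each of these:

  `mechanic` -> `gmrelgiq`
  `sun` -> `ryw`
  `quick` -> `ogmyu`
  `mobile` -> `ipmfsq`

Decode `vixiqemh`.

diameter

The output letters match the input read backwards, each shifted +4: mechanic reversed is cinahcem. The word is reversed, then every letter is shifted forward by 4.
Decoding vixiqemh: shift back: v−4=r, i−4=e, x−4=t, i−4=e, q−4=m, e−4=a, m−4=i, h−4=d → retemaid; then reverse → diameter.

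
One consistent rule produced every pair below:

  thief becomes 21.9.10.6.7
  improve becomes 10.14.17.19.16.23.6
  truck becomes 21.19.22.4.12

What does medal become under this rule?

t is letter #20 and maps to 21: an offset of 1. Letters become their 1-based position plus 1 (so a→2, b→3, …).
Applying it to medal: m=13→14, e=5→6, d=4→5, a=1→2, l=12→13.

14.6.5.2.13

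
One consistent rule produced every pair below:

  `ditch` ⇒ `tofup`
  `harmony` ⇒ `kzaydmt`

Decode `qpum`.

aide

The output letters match the input read backwards, each shifted +12: ditch reversed is hctid. Two steps: reverse the string, then apply a Caesar shift of +12.
Decoding qpum: shift back: q−12=e, p−12=d, u−12=i, m−12=a → edia; then reverse → aide.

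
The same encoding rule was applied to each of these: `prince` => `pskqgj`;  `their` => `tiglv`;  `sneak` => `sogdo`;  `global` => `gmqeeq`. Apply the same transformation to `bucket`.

In prince: p→p is +0, r→s is +1, i→k is +2, n→q is +3 — the shift increases by 1 each position. Each letter shifts forward by its position index (0, 1, 2, …) — the shift grows by one for each successive letter.
Applying it to bucket: b+0=b, u+1=v, c+2=e, k+3=n, e+4=i, t+5=y.

bveniy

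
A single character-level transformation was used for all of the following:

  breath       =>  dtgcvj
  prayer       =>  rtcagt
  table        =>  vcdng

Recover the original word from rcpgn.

panel

Compare letters: b→d is +2, r→t is +2, e→g is +2 — a constant shift. This is a Caesar cipher with shift 2.
Undoing it on rcpgn: r−2=p, c−2=a, p−2=n, g−2=e, n−2=l.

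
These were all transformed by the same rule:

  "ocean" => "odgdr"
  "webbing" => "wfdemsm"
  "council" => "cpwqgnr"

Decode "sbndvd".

In ocean: o→o is +0, c→d is +1, e→g is +2, a→d is +3 — the shift increases by 1 each position. Letter i (0-indexed) is shifted by i+0, so successive shifts are 0, 1, 2, ….
Undoing it on sbndvd: s−0=s, b−1=a, n−2=l, d−3=a, v−4=r, d−5=y.

salary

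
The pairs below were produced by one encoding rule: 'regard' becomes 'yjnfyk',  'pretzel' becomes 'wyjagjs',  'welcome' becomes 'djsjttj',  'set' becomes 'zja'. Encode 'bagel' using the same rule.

The shift depends on letter class: consonant r→y is +7, but vowel e→j is +5. The rule splits by letter class: vowels +5, consonants +7.
On bagel: b(cons)+7=i, a(vowel)+5=f, g(cons)+7=n, e(vowel)+5=j, l(cons)+7=s.

ifnjs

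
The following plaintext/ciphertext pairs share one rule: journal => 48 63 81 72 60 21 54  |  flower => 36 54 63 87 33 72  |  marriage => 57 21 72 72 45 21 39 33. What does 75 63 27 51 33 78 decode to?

j(#10)→48 and o(#15)→63: differences scale by 3, so n = 3·pos + 18. With a=1..z=26, the number is 3·pos + 18.
Undoing it on 75 63 27 51 33 78: 75→(75−18)÷3=19=s, 63→(63−18)÷3=15=o, 27→(27−18)÷3=3=c, 51→(51−18)÷3=11=k, 33→(33−18)÷3=5=e, 78→(78−18)÷3=20=t.

socket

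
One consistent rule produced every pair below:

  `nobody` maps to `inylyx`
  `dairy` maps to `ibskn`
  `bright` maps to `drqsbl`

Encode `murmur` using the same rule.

bewbew

The word is reversed, then every letter is shifted forward by 10.
For murmur: reverse → rumrum; then shift: r+10=b, u+10=e, m+10=w, r+10=b, u+10=e, m+10=w.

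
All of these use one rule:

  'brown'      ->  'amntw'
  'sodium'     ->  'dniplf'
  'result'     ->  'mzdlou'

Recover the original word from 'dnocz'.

solve

b(1)→a(0) and r(17)→m(12) fit y≡17x+9 (mod 26); the inverse of 17 mod 26 is 23. Treating letters as 0–25, the rule is x ↦ 17x + 9 (mod 26).
Reversing it on dnocz: d(3)→23·(3−9)≡18=s; n(13)→23·(13−9)≡14=o; o(14)→23·(14−9)≡11=l; c(2)→23·(2−9)≡21=v; z(25)→23·(25−9)≡4=e (all mod 26).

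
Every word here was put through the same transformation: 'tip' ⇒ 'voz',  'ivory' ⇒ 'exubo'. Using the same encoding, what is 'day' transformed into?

egj

The output letters match the input read backwards, each shifted +6: tip reversed is pit. The word is reversed, then every letter is shifted forward by 6.
On day: reverse → yad; then shift: y+6=e, a+6=g, d+6=j.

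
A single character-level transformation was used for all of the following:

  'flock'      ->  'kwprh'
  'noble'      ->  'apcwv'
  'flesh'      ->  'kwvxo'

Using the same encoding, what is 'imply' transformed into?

f(5)→k(10) and l(11)→w(22) fit y≡15x+13 (mod 26); the inverse of 15 mod 26 is 7. Treating letters as 0–25, the rule is x ↦ 15x + 13 (mod 26).
For imply: i(8)→15·8+13≡3=d; m(12)→15·12+13≡11=l; p(15)→15·15+13≡4=e; l(11)→15·11+13≡22=w; y(24)→15·24+13≡9=j (all mod 26).

dlewj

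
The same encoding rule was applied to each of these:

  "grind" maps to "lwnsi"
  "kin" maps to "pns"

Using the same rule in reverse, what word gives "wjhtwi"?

Every letter moves 5 places later in the alphabet, wrapping around z→a.
Decoding wjhtwi: w−5=r, j−5=e, h−5=c, t−5=o, w−5=r, i−5=d.

record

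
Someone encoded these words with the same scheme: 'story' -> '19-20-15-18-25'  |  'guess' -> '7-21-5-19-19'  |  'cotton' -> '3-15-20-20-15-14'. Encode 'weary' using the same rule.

23-5-1-18-25

Each letter is replaced by its alphabet position (a=1, b=2, …, z=26).
Applying it to weary: w=23→23, e=5→5, a=1→1, r=18→18, y=25→25.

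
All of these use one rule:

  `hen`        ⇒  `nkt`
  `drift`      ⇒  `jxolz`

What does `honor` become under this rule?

Compare letters: h→n is +6, e→k is +6, n→t is +6 — a constant shift. This is a Caesar cipher with shift 6.
On honor: h+6=n, o+6=u, n+6=t, o+6=u, r+6=x.

nutux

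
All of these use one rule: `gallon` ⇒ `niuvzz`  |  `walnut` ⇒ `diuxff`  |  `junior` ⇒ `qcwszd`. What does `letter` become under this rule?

smcdpd

In gallon: g→n is +7, a→i is +8, l→u is +9, l→v is +10 — the shift increases by 1 each position. Letter i (0-indexed) is shifted by i+7, so successive shifts are 7, 8, 9, ….
For letter: l+7=s, e+8=m, t+9=c, t+10=d, e+11=p, r+12=d.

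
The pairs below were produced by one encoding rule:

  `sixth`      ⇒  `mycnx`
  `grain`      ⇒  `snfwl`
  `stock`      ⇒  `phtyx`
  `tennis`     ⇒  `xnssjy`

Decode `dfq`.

The word is reversed, then every letter is shifted forward by 5.
Undoing it on dfq: shift back: d−5=y, f−5=a, q−5=l → yal; then reverse → lay.

lay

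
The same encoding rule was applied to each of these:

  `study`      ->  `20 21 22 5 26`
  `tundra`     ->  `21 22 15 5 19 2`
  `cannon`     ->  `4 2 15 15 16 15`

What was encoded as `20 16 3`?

sob

s is letter #19 and maps to 20: an offset of 1. The number is (letter's place in the alphabet, a=1) + 1.
Decoding 20 16 3: 20→(20−1)÷1=19=s, 16→(16−1)÷1=15=o, 3→(3−1)÷1=2=b.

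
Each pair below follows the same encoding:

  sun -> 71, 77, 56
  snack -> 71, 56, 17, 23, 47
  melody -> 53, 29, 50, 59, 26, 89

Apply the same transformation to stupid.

s(#19)→71 and u(#21)→77: differences scale by 3, so n = 3·pos + 14. With a=1..z=26, the number is 3·pos + 14.
Applying it to stupid: s=19→71, t=20→74, u=21→77, p=16→62, i=9→41, d=4→26.

71, 74, 77, 62, 41, 26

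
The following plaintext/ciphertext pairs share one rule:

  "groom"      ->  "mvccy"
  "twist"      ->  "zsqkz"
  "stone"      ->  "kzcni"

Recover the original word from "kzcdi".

stove

g(6)→m(12) and r(17)→v(21) fit y≡15x+0 (mod 26); the inverse of 15 mod 26 is 7. This is an affine cipher: with a=0,…,z=25, each position x becomes (15x+0) mod 26.
Decoding kzcdi: k(10)→7·(10−0)≡18=s; z(25)→7·(25−0)≡19=t; c(2)→7·(2−0)≡14=o; d(3)→7·(3−0)≡21=v; i(8)→7·(8−0)≡4=e (all mod 26).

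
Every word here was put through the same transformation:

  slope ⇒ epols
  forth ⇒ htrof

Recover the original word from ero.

ore

The output letters match the input read backwards: slope reversed is epols. It's just the letters in reverse order.
Reversing it on ero: then reverse → ore.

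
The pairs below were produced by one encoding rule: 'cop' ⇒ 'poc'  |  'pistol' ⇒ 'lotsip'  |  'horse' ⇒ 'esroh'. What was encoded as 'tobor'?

The output letters match the input read backwards: cop reversed is poc. It's just the letters in reverse order.
Reversing it on tobor: then reverse → robot.

robot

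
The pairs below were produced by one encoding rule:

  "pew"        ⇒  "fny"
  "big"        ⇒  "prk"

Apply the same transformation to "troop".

The output letters match the input read backwards, each shifted +9: pew reversed is wep. Two steps: reverse the string, then apply a Caesar shift of +9.
On troop: reverse → poort; then shift: p+9=y, o+9=x, o+9=x, r+9=a, t+9=c.

yxxac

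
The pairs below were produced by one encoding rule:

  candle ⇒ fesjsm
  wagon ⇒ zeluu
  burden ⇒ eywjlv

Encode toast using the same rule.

wsfya

In candle: c→f is +3, a→e is +4, n→s is +5, d→j is +6 — the shift increases by 1 each position. Letter i (0-indexed) is shifted by i+3, so successive shifts are 3, 4, 5, ….
For toast: t+3=w, o+4=s, a+5=f, s+6=y, t+7=a.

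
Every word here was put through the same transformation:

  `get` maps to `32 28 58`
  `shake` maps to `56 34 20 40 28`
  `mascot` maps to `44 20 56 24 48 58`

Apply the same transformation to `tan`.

58 20 46

g(#7)→32 and e(#5)→28: differences scale by 2, so n = 2·pos + 18. With a=1..z=26, the number is 2·pos + 18.
Applying it to tan: t=20→58, a=1→20, n=14→46.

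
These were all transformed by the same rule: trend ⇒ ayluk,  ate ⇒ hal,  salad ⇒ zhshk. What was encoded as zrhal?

It's a constant shift of +7 (ROT7).
Undoing it on zrhal: z−7=s, r−7=k, h−7=a, a−7=t, l−7=e.

skate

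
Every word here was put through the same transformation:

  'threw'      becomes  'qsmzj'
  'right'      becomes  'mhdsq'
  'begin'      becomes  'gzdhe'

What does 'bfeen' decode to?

t(19)→q(16) and h(7)→s(18) fit y≡15x+17 (mod 26); the inverse of 15 mod 26 is 7. Treating letters as 0–25, the rule is x ↦ 15x + 17 (mod 26).
Reversing it on bfeen: b(1)→7·(1−17)≡18=s; f(5)→7·(5−17)≡20=u; e(4)→7·(4−17)≡13=n; e(4)→7·(4−17)≡13=n; n(13)→7·(13−17)≡24=y (all mod 26).

sunny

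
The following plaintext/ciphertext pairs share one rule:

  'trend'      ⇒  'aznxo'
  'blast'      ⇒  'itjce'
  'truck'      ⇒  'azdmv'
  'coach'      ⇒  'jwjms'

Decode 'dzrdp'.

write

In trend: t→a is +7, r→z is +8, e→n is +9, n→x is +10 — the shift increases by 1 each position. The shift increases by 1 at each position, starting from +7: 7, 8, 9, ….
Decoding dzrdp: d−7=w, z−8=r, r−9=i, d−10=t, p−11=e.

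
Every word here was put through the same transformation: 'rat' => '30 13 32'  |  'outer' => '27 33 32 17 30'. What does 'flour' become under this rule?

18 24 27 33 30

The number is (letter's place in the alphabet, a=1) + 12.
Applying it to flour: f=6→18, l=12→24, o=15→27, u=21→33, r=18→30.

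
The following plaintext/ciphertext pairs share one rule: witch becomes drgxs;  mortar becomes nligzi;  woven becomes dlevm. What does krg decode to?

Each pair mirrors across the alphabet (w↔d, i↔r, t↔g): positions sum to 25. Letters are reflected about the middle of the alphabet (position → 25−position): Atbash.
Decoding krg: k↔p, r↔i, g↔t.

pit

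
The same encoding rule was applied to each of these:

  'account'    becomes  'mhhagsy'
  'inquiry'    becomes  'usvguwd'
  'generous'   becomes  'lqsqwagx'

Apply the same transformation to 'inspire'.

usxuuwq

The shift depends on letter class: consonant c→h is +5, but vowel a→m is +12. Vowels shift forward by 12 and consonants shift forward by 5.
Applying it to inspire: i(vowel)+12=u, n(cons)+5=s, s(cons)+5=x, p(cons)+5=u, i(vowel)+12=u, r(cons)+5=w, e(vowel)+12=q.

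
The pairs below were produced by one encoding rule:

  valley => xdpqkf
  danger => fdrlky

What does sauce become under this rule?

In valley: v→x is +2, a→d is +3, l→p is +4, l→q is +5 — the shift increases by 1 each position. The shift increases by 1 at each position, starting from +2: 2, 3, 4, ….
Applying it to sauce: s+2=u, a+3=d, u+4=y, c+5=h, e+6=k.

udyhk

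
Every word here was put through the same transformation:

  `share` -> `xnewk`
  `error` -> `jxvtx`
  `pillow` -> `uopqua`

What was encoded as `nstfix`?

It's a Vigenère-style cipher with numeric key [5,6,4]: position i shifts by key[i mod 3].
Undoing it on nstfix: n−5=i, s−6=m, t−4=p, f−5=a, i−6=c, x−4=t.

impact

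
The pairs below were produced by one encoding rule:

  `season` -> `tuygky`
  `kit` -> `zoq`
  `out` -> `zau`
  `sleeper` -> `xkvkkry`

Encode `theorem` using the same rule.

skxuknz

The output letters match the input read backwards, each shifted +6: season reversed is nosaes. Two steps: reverse the string, then apply a Caesar shift of +6.
For theorem: reverse → meroeht; then shift: m+6=s, e+6=k, r+6=x, o+6=u, e+6=k, h+6=n, t+6=z.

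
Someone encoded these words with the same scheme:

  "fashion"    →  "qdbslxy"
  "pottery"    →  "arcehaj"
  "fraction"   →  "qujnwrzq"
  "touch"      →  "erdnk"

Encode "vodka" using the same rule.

grmvd

Shifts by position in fashion: pos 0: f→q (+11), pos 1: a→d (+3), pos 2: s→b (+9), pos 3: h→s (+11), pos 4: i→l (+3), pos 5: o→x (+9) — repeating every 3. A repeating key of period 3 is used — shifts +11, +3, +9 over and over.
On vodka: v+11=g, o+3=r, d+9=m, k+11=v, a+3=d.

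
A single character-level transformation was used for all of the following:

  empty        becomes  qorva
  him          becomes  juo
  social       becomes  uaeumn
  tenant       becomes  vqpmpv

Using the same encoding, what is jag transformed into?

lmi

The shift depends on letter class: consonant m→o is +2, but vowel e→q is +12. Vowels shift forward by 12 and consonants shift forward by 2.
On jag: j(cons)+2=l, a(vowel)+12=m, g(cons)+2=i.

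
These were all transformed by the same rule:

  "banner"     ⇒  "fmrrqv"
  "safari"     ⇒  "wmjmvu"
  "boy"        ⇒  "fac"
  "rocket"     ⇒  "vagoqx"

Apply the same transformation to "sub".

wgf

The shift depends on letter class: consonant b→f is +4, but vowel a→m is +12. Vowels shift forward by 12 and consonants shift forward by 4.
Applying it to sub: s(cons)+4=w, u(vowel)+12=g, b(cons)+4=f.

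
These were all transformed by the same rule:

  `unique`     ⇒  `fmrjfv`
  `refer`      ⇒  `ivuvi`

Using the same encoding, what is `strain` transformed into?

Each pair mirrors across the alphabet (u↔f, n↔m, i↔r): positions sum to 25. This is the alphabet-reversal cipher (Atbash): a becomes z, b becomes y, etc.
On strain: s↔h, t↔g, r↔i, a↔z, i↔r, n↔m.

hgizrm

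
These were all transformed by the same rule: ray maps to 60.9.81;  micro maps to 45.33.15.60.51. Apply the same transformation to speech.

63.54.21.21.15.30

r(#18)→60 and a(#1)→9: differences scale by 3, so n = 3·pos + 6. The formula is n = 3×(alphabet index, a=1) + 6.
For speech: s=19→63, p=16→54, e=5→21, e=5→21, c=3→15, h=8→30.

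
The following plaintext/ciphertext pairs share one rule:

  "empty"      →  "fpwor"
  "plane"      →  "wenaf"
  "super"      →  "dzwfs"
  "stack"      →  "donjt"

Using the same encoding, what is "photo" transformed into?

wmlol

e(4)→f(5) and m(12)→p(15) fit y≡11x+13 (mod 26); the inverse of 11 mod 26 is 19. Treating letters as 0–25, the rule is x ↦ 11x + 13 (mod 26).
For photo: p(15)→11·15+13≡22=w; h(7)→11·7+13≡12=m; o(14)→11·14+13≡11=l; t(19)→11·19+13≡14=o; o(14)→11·14+13≡11=l (all mod 26).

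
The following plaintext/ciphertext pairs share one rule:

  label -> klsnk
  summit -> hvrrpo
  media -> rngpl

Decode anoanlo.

retreat

Each letter's alphabet position (a=0..z=25) is mapped through 7·x+11 mod 26 — an affine cipher.
Decoding anoanlo: a(0)→15·(0−11)≡17=r; n(13)→15·(13−11)≡4=e; o(14)→15·(14−11)≡19=t; a(0)→15·(0−11)≡17=r; n(13)→15·(13−11)≡4=e; l(11)→15·(11−11)≡0=a; o(14)→15·(14−11)≡19=t (all mod 26).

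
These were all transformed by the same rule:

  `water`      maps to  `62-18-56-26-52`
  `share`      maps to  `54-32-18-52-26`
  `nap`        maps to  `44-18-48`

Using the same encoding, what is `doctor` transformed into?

w(#23)→62 and a(#1)→18: differences scale by 2, so n = 2·pos + 16. The formula is n = 2×(alphabet index, a=1) + 16.
Applying it to doctor: d=4→24, o=15→46, c=3→22, t=20→56, o=15→46, r=18→52.

24-46-22-56-46-52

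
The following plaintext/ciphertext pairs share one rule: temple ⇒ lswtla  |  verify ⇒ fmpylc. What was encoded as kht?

mad

The output letters match the input read backwards, each shifted +7: temple reversed is elpmet. Two steps: reverse the string, then apply a Caesar shift of +7.
Undoing it on kht: shift back: k−7=d, h−7=a, t−7=m → dam; then reverse → mad.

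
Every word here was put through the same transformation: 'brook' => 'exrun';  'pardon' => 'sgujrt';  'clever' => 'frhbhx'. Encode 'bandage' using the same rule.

egqjdmh

The shifts repeat in a cycle of length 2: positions 0,1,… shift by +3, +6, then the pattern repeats.
Applying it to bandage: b+3=e, a+6=g, n+3=q, d+6=j, a+3=d, g+6=m, e+3=h.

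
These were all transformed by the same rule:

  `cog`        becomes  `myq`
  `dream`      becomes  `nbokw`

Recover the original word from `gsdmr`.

witch

Every letter moves 10 places later in the alphabet, wrapping around z→a.
Reversing it on gsdmr: g−10=w, s−10=i, d−10=t, m−10=c, r−10=h.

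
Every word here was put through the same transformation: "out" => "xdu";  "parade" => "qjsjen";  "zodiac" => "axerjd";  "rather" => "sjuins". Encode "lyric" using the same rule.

The shift depends on letter class: consonant t→u is +1, but vowel o→x is +9. The rule splits by letter class: vowels +9, consonants +1.
On lyric: l(cons)+1=m, y(cons)+1=z, r(cons)+1=s, i(vowel)+9=r, c(cons)+1=d.

mzsrd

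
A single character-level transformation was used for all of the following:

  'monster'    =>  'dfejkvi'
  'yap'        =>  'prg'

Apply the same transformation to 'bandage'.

Compare letters: m→d is +17, o→f is +17, n→e is +17 — a constant shift. Every letter moves 17 places later in the alphabet, wrapping around z→a.
On bandage: b+17=s, a+17=r, n+17=e, d+17=u, a+17=r, g+17=x, e+17=v.

sreurxv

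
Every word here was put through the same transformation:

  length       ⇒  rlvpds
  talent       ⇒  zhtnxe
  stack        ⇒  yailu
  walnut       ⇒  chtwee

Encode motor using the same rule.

In length: l→r is +6, e→l is +7, n→v is +8, g→p is +9 — the shift increases by 1 each position. The shift increases by 1 at each position, starting from +6: 6, 7, 8, ….
For motor: m+6=s, o+7=v, t+8=b, o+9=x, r+10=b.

svbxb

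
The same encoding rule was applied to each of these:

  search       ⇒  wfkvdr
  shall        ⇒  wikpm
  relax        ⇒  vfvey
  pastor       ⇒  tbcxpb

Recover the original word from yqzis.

upper

A repeating key of period 3 is used — shifts +4, +1, +10 over and over.
Reversing it on yqzis: y−4=u, q−1=p, z−10=p, i−4=e, s−1=r.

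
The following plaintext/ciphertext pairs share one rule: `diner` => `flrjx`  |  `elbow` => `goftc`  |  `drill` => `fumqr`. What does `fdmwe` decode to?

dairy

In diner: d→f is +2, i→l is +3, n→r is +4, e→j is +5 — the shift increases by 1 each position. Each letter shifts forward by (position + 2), i.e. 2, 3, 4, … — the shift grows by one for each successive letter.
Undoing it on fdmwe: f−2=d, d−3=a, m−4=i, w−5=r, e−6=y.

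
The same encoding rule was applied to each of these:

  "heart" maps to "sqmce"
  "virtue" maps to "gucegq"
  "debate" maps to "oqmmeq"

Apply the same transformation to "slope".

dwaaq

The shift depends on letter class: consonant h→s is +11, but vowel e→q is +12. The rule splits by letter class: vowels +12, consonants +11.
On slope: s(cons)+11=d, l(cons)+11=w, o(vowel)+12=a, p(cons)+11=a, e(vowel)+12=q.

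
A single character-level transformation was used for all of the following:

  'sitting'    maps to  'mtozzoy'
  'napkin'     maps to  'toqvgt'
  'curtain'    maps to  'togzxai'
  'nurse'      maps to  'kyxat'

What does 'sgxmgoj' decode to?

diagram

Read the word backwards and shift each letter +6.
Decoding sgxmgoj: shift back: s−6=m, g−6=a, x−6=r, m−6=g, g−6=a, o−6=i, j−6=d → margaid; then reverse → diagram.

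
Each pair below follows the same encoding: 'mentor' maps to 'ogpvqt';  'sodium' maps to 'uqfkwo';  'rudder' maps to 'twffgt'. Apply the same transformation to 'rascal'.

Compare letters: m→o is +2, e→g is +2, n→p is +2 — a constant shift. This is a Caesar cipher with shift 2.
Applying it to rascal: r+2=t, a+2=c, s+2=u, c+2=e, a+2=c, l+2=n.

tcuecn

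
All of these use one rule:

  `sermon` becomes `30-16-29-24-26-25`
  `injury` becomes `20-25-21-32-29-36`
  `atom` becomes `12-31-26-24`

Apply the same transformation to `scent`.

30-14-16-25-31

s is letter #19 and maps to 30: an offset of 11. Letters become their 1-based position plus 11 (so a→12, b→13, …).
For scent: s=19→30, c=3→14, e=5→16, n=14→25, t=20→31.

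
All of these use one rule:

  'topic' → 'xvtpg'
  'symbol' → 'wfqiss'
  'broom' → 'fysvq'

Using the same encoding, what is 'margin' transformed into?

A repeating key of period 2 is used — shifts +4, +7 over and over.
Applying it to margin: m+4=q, a+7=h, r+4=v, g+7=n, i+4=m, n+7=u.

qhvnmu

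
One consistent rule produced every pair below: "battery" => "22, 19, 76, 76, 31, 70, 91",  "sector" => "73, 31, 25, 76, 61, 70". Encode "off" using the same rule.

61, 34, 34

With a=1..z=26, the number is 3·pos + 16.
Applying it to off: o=15→61, f=6→34, f=6→34.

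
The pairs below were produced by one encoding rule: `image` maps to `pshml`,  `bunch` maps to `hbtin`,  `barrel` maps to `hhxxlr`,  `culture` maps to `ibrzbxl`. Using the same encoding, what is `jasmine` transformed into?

The shift depends on letter class: consonant m→s is +6, but vowel i→p is +7. The rule splits by letter class: vowels +7, consonants +6.
On jasmine: j(cons)+6=p, a(vowel)+7=h, s(cons)+6=y, m(cons)+6=s, i(vowel)+7=p, n(cons)+6=t, e(vowel)+7=l.

physptl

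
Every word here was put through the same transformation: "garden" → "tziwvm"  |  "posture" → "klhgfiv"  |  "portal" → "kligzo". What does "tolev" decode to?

Each pair mirrors across the alphabet (g↔t, a↔z, r↔i): positions sum to 25. Each letter is replaced by its mirror in the alphabet: a↔z, b↔y, c↔x, and so on (the Atbash cipher).
Undoing it on tolev: t↔g, o↔l, l↔o, e↔v, v↔e.

glove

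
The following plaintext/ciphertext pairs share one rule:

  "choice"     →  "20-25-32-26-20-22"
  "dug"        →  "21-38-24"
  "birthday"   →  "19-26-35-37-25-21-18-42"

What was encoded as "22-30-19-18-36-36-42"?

The number is (letter's place in the alphabet, a=1) + 17.
Decoding 22-30-19-18-36-36-42: 22→(22−17)÷1=5=e, 30→(30−17)÷1=13=m, 19→(19−17)÷1=2=b, 18→(18−17)÷1=1=a, 36→(36−17)÷1=19=s, 36→(36−17)÷1=19=s, 42→(42−17)÷1=25=y.

embassy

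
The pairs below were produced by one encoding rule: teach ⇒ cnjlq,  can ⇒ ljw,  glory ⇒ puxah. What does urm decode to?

lid

Every letter moves 9 places later in the alphabet, wrapping around z→a.
Undoing it on urm: u−9=l, r−9=i, m−9=d.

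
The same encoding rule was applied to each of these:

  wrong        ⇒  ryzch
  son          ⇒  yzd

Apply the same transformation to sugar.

clrfd

The output letters match the input read backwards, each shifted +11: wrong reversed is gnorw. Read the word backwards and shift each letter +11.
For sugar: reverse → ragus; then shift: r+11=c, a+11=l, g+11=r, u+11=f, s+11=d.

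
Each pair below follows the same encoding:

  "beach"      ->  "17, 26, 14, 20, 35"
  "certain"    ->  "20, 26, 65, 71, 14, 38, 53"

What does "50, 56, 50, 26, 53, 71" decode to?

moment

b(#2)→17 and e(#5)→26: differences scale by 3, so n = 3·pos + 11. Each letter becomes 3×(its alphabet position, a=1..z=26) + 11.
Decoding 50, 56, 50, 26, 53, 71: 50→(50−11)÷3=13=m, 56→(56−11)÷3=15=o, 50→(50−11)÷3=13=m, 26→(26−11)÷3=5=e, 53→(53−11)÷3=14=n, 71→(71−11)÷3=20=t.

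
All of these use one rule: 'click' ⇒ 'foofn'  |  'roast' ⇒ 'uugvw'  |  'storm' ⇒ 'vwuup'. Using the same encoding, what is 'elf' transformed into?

The shift depends on letter class: consonant c→f is +3, but vowel i→o is +6. The rule splits by letter class: vowels +6, consonants +3.
On elf: e(vowel)+6=k, l(cons)+3=o, f(cons)+3=i.

koi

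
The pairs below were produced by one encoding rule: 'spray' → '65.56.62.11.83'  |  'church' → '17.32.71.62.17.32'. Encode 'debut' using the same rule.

s(#19)→65 and p(#16)→56: differences scale by 3, so n = 3·pos + 8. Each letter becomes 3×(its alphabet position, a=1..z=26) + 8.
For debut: d=4→20, e=5→23, b=2→14, u=21→71, t=20→68.

20.23.14.71.68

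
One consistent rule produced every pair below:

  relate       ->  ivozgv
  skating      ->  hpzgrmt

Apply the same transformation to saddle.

Letters are reflected about the middle of the alphabet (position → 25−position): Atbash.
On saddle: s↔h, a↔z, d↔w, d↔w, l↔o, e↔v.

hzwwov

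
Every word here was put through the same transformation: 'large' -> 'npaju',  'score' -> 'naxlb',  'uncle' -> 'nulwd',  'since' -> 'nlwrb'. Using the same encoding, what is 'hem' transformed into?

vnq

Read the word backwards and shift each letter +9.
Applying it to hem: reverse → meh; then shift: m+9=v, e+9=n, h+9=q.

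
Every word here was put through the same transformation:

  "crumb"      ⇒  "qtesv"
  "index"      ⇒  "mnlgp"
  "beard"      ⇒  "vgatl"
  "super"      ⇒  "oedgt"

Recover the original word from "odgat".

Treating letters as 0–25, the rule is x ↦ 21x + 0 (mod 26).
Undoing it on odgat: o(14)→5·(14−0)≡18=s; d(3)→5·(3−0)≡15=p; g(6)→5·(6−0)≡4=e; a(0)→5·(0−0)≡0=a; t(19)→5·(19−0)≡17=r (all mod 26).

spear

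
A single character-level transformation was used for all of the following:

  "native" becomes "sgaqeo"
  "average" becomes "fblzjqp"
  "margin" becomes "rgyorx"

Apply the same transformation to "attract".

The shift increases by 1 at each position, starting from +5: 5, 6, 7, ….
Applying it to attract: a+5=f, t+6=z, t+7=a, r+8=z, a+9=j, c+10=m, t+11=e.

fzazjme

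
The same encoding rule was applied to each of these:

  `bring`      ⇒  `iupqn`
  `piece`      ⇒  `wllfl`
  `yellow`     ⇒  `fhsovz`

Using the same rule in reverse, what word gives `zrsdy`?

A repeating key of period 2 is used — shifts +7, +3 over and over.
Undoing it on zrsdy: z−7=s, r−3=o, s−7=l, d−3=a, y−7=r.

solar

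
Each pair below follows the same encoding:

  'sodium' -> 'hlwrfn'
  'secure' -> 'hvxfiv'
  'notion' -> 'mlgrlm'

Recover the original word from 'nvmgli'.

Each letter is replaced by its mirror in the alphabet: a↔z, b↔y, c↔x, and so on (the Atbash cipher).
Reversing it on nvmgli: n↔m, v↔e, m↔n, g↔t, l↔o, i↔r.

mentor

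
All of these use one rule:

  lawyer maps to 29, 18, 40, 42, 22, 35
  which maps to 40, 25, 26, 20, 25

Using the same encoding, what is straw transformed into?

l is letter #12 and maps to 29: an offset of 17. Each letter is replaced by its alphabet position (a=1..z=26) + 17.
Applying it to straw: s=19→36, t=20→37, r=18→35, a=1→18, w=23→40.

36, 37, 35, 18, 40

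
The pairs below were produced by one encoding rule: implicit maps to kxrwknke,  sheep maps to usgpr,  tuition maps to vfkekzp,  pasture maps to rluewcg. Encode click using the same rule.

Shifts by position in implicit: pos 0: i→k (+2), pos 1: m→x (+11), pos 2: p→r (+2), pos 3: l→w (+11) — repeating every 2. A repeating key of period 2 is used — shifts +2, +11 over and over.
Applying it to click: c+2=e, l+11=w, i+2=k, c+11=n, k+2=m.

ewknm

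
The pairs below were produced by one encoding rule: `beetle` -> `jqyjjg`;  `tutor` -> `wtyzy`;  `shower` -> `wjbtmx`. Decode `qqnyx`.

The output letters match the input read backwards, each shifted +5: beetle reversed is elteeb. The word is reversed, then every letter is shifted forward by 5.
Reversing it on qqnyx: shift back: q−5=l, q−5=l, n−5=i, y−5=t, x−5=s → llits; then reverse → still.

still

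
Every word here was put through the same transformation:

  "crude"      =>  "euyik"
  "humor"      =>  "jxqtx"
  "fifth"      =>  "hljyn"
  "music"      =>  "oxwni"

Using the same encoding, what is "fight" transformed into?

hlkmz

The shift increases by 1 at each position, starting from +2: 2, 3, 4, ….
Applying it to fight: f+2=h, i+3=l, g+4=k, h+5=m, t+6=z.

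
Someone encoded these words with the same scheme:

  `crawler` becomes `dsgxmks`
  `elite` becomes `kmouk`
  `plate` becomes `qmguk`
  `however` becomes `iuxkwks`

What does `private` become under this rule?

qsowguk

Two shifts are in play — +6 for a/e/i/o/u, +1 for every other letter.
On private: p(cons)+1=q, r(cons)+1=s, i(vowel)+6=o, v(cons)+1=w, a(vowel)+6=g, t(cons)+1=u, e(vowel)+6=k.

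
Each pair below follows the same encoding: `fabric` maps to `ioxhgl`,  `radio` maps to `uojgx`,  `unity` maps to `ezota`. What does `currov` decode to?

pillow

Read the word backwards and shift each letter +6.
Undoing it on currov: shift back: c−6=w, u−6=o, r−6=l, r−6=l, o−6=i, v−6=p → wollip; then reverse → pillow.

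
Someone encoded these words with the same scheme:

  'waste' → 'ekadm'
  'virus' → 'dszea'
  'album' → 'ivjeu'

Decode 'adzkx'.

Shifts by position in waste: pos 0: w→e (+8), pos 1: a→k (+10), pos 2: s→a (+8), pos 3: t→d (+10) — repeating every 2. A repeating key of period 2 is used — shifts +8, +10 over and over.
Decoding adzkx: a−8=s, d−10=t, z−8=r, k−10=a, x−8=p.

strap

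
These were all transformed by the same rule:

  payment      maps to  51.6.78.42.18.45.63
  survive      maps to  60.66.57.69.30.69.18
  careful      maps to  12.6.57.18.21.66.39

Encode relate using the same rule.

p(#16)→51 and a(#1)→6: differences scale by 3, so n = 3·pos + 3. The formula is n = 3×(alphabet index, a=1) + 3.
For relate: r=18→57, e=5→18, l=12→39, a=1→6, t=20→63, e=5→18.

57.18.39.6.63.18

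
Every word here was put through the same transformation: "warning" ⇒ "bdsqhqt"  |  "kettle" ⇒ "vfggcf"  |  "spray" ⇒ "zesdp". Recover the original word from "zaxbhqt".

showing

w(22)→b(1) and a(0)→d(3) fit y≡7x+3 (mod 26); the inverse of 7 mod 26 is 15. Treating letters as 0–25, the rule is x ↦ 7x + 3 (mod 26).
Undoing it on zaxbhqt: z(25)→15·(25−3)≡18=s; a(0)→15·(0−3)≡7=h; x(23)→15·(23−3)≡14=o; b(1)→15·(1−3)≡22=w; h(7)→15·(7−3)≡8=i; q(16)→15·(16−3)≡13=n; t(19)→15·(19−3)≡6=g (all mod 26).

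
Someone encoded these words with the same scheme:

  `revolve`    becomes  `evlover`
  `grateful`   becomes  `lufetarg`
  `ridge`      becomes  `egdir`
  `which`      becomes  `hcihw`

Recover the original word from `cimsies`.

It's just the letters in reverse order.
Undoing it on cimsies: then reverse → seismic.

seismic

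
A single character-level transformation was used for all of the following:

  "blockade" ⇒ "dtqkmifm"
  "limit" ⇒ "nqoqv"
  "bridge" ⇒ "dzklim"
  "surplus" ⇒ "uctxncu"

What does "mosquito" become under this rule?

Shifts by position in blockade: pos 0: b→d (+2), pos 1: l→t (+8), pos 2: o→q (+2), pos 3: c→k (+8) — repeating every 2. The shifts repeat in a cycle of length 2: positions 0,1,… shift by +2, +8, then the pattern repeats.
Applying it to mosquito: m+2=o, o+8=w, s+2=u, q+8=y, u+2=w, i+8=q, t+2=v, o+8=w.

owuywqvw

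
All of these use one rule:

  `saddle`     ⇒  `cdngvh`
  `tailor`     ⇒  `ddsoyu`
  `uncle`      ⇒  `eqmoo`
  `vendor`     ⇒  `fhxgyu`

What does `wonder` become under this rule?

grxgou

Shifts by position in saddle: pos 0: s→c (+10), pos 1: a→d (+3), pos 2: d→n (+10), pos 3: d→g (+3) — repeating every 2. A repeating key of period 2 is used — shifts +10, +3 over and over.
Applying it to wonder: w+10=g, o+3=r, n+10=x, d+3=g, e+10=o, r+3=u.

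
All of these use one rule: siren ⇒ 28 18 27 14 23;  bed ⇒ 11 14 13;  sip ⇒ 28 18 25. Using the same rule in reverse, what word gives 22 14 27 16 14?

merge

s is letter #19 and maps to 28: an offset of 9. Each letter is replaced by its alphabet position (a=1..z=26) + 9.
Decoding 22 14 27 16 14: 22→(22−9)÷1=13=m, 14→(14−9)÷1=5=e, 27→(27−9)÷1=18=r, 16→(16−9)÷1=7=g, 14→(14−9)÷1=5=e.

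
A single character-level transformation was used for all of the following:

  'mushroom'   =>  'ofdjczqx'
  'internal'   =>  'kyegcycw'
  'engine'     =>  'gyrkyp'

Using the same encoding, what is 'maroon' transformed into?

Shifts by position in mushroom: pos 0: m→o (+2), pos 1: u→f (+11), pos 2: s→d (+11), pos 3: h→j (+2), pos 4: r→c (+11), pos 5: o→z (+11) — repeating every 3. A repeating key of period 3 is used — shifts +2, +11, +11 over and over.
Applying it to maroon: m+2=o, a+11=l, r+11=c, o+2=q, o+11=z, n+11=y.

olcqzy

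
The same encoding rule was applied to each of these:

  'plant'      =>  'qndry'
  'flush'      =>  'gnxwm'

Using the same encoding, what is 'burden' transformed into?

Each letter shifts forward by (position + 1), i.e. 1, 2, 3, … — the shift grows by one for each successive letter.
Applying it to burden: b+1=c, u+2=w, r+3=u, d+4=h, e+5=j, n+6=t.

cwuhjt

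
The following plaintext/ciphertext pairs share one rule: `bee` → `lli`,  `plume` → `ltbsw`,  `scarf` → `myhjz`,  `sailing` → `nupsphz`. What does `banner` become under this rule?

The output letters match the input read backwards, each shifted +7: bee reversed is eeb. The word is reversed, then every letter is shifted forward by 7.
Applying it to banner: reverse → rennab; then shift: r+7=y, e+7=l, n+7=u, n+7=u, a+7=h, b+7=i.

yluuhi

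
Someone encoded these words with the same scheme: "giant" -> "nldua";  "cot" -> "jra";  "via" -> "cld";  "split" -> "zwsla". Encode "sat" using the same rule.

zda

Vowels shift forward by 3 and consonants shift forward by 7.
Applying it to sat: s(cons)+7=z, a(vowel)+3=d, t(cons)+7=a.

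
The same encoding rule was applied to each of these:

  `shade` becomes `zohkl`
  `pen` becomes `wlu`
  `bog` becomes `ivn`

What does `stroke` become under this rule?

Compare letters: s→z is +7, h→o is +7, a→h is +7 — a constant shift. This is a Caesar cipher with shift 7.
On stroke: s+7=z, t+7=a, r+7=y, o+7=v, k+7=r, e+7=l.

zayvrl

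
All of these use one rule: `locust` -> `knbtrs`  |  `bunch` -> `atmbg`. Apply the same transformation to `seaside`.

It's a constant shift of +25 (ROT25).
For seaside: s+25=r, e+25=d, a+25=z, s+25=r, i+25=h, d+25=c, e+25=d.

rdzrhcd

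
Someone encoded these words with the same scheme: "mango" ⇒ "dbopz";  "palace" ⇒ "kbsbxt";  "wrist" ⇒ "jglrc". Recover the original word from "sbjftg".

lawyer

This is an affine cipher: with a=0,…,z=25, each position x becomes (11x+1) mod 26.
Undoing it on sbjftg: s(18)→19·(18−1)≡11=l; b(1)→19·(1−1)≡0=a; j(9)→19·(9−1)≡22=w; f(5)→19·(5−1)≡24=y; t(19)→19·(19−1)≡4=e; g(6)→19·(6−1)≡17=r (all mod 26).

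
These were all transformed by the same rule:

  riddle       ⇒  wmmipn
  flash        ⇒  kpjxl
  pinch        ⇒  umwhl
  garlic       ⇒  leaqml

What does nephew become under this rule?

Shifts by position in riddle: pos 0: r→w (+5), pos 1: i→m (+4), pos 2: d→m (+9), pos 3: d→i (+5), pos 4: l→p (+4), pos 5: e→n (+9) — repeating every 3. It's a Vigenère-style cipher with numeric key [5,4,9]: position i shifts by key[i mod 3].
On nephew: n+5=s, e+4=i, p+9=y, h+5=m, e+4=i, w+9=f.

siymif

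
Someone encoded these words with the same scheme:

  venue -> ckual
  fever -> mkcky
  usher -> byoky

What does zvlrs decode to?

spell

A repeating key of period 2 is used — shifts +7, +6 over and over.
Reversing it on zvlrs: z−7=s, v−6=p, l−7=e, r−6=l, s−7=l.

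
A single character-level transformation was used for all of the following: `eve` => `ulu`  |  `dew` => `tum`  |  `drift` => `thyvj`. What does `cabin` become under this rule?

sqryd

Compare letters: e→u is +16, v→l is +16, e→u is +16 — a constant shift. It's a constant shift of +16 (ROT16).
For cabin: c+16=s, a+16=q, b+16=r, i+16=y, n+16=d.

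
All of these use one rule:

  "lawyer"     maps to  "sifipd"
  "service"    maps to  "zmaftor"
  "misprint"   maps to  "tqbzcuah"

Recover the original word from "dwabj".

In lawyer: l→s is +7, a→i is +8, w→f is +9, y→i is +10 — the shift increases by 1 each position. The shift increases by 1 at each position, starting from +7: 7, 8, 9, ….
Reversing it on dwabj: d−7=w, w−8=o, a−9=r, b−10=r, j−11=y.

worry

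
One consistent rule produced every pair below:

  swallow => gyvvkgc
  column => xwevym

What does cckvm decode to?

The word is reversed, then every letter is shifted forward by 10.
Decoding cckvm: shift back: c−10=s, c−10=s, k−10=a, v−10=l, m−10=c → ssalc; then reverse → class.

class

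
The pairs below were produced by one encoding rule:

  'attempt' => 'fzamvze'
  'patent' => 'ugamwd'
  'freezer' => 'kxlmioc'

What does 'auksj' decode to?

In attempt: a→f is +5, t→z is +6, t→a is +7, e→m is +8 — the shift increases by 1 each position. The shift increases by 1 at each position, starting from +5: 5, 6, 7, ….
Undoing it on auksj: a−5=v, u−6=o, k−7=d, s−8=k, j−9=a.

vodka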